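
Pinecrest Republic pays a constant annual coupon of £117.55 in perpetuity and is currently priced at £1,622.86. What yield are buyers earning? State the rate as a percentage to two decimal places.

7.24%

P = C/r ⇒ r = C/P = £117.55/£1,622.86 = 0.072434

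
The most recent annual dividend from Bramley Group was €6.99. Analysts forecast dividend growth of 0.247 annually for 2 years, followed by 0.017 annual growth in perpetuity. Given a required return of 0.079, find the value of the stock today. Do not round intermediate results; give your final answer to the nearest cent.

€170.56

D_1 = 8.71653
D_2 = 10.86951
Terminal value at year 2: TV = D_2×(1+g_2)/(r−g_2) = 11.05429/0.062 = 178.29507
P_0 = D_1/(1+r)^1 + D_2/(1+r)^2 + TV/(1+r)^2
    = 8.07834 + 9.33614 + 153.14276 = 170.55723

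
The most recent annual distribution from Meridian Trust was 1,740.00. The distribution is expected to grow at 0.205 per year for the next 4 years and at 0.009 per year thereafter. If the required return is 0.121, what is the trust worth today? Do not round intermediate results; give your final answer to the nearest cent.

29294.23

D_1 = 2096.70000
D_2 = 2526.52350
D_3 = 3044.46082
D_4 = 3668.57529
Terminal value at year 4: TV = D_4×(1+g_2)/(r−g_2) = 3701.59246/0.112 = 33049.93270
P_0 = D_1/(1+r)^1 + D_2/(1+r)^2 + D_3/(1+r)^3 + D_4/(1+r)^4 + TV/(1+r)^4
    = 1870.38359 + 2010.53722 + 2161.19300 + 2323.13788 + 20928.98319 = 29294.23486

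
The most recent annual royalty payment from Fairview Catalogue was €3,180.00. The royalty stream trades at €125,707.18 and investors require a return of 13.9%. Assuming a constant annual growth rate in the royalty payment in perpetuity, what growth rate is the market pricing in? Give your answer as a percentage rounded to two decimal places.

P = D₀(1+g)/(r−g) ⇒ P(r−g) = D₀(1+g) ⇒ g(P+D₀) = P·r − D₀
g = (P·r − D₀)/(P + D₀) = (€125,707.18×0.139 − €3,180.00) / (€125,707.18 + €3,180.00) = 0.110898

11.09%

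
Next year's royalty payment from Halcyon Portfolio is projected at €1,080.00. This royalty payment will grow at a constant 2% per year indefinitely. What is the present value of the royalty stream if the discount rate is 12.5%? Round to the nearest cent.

Growing perpetuity: P = D₁ / (r − g) = €1,080.0000 / (0.125 − 0.02) = €10,285.71

€10285.71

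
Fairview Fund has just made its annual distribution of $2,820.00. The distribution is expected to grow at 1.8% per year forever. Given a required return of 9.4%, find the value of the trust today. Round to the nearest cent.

D₁ = D₀ × (1 + g) = $2,820.00 × 1.018 = $2,870.7600
Growing perpetuity: P = D₁ / (r − g) = $2,870.7600 / (0.094 − 0.018) = $37,773.16

$37773.16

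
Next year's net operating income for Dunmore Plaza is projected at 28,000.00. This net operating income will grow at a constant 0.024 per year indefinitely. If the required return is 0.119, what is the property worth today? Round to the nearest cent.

Growing perpetuity: P = D₁ / (r − g) = 28,000.0000 / (0.119 − 0.024) = 294,736.84

294736.84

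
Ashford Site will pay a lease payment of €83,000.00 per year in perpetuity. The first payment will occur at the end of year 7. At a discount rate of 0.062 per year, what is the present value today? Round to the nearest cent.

€933123.88

Value at end of year 6: C / r = €83,000.00 / 0.062 = €1,338,709.6774
Discount to today: PV = €1,338,709.6774 / (1 + 0.062)^6 = €1,338,709.6774 / 1.434654 = €933,123.88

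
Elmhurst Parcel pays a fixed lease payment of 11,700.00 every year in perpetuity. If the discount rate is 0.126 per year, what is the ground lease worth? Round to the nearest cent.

92857.14

Level perpetuity: PV = C / r = 11,700.00 / 0.126 = 92,857.14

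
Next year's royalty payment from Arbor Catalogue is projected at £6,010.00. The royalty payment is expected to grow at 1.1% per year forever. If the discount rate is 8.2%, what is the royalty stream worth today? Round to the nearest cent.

£84647.89

Growing perpetuity: P = D₁ / (r − g) = £6,010.0000 / (0.082 − 0.011) = £84,647.89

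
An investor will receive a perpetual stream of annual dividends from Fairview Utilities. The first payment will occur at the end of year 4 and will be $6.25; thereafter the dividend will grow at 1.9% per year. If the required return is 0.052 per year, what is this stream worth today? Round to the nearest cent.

$162.67

Value at end of year 3: C₁ / (r − g) = $6.25 / (0.052 − 0.019) = $189.3939
Discount to today: PV = $189.3939 / (1 + 0.052)^3 = $189.3939 / 1.164253 = $162.67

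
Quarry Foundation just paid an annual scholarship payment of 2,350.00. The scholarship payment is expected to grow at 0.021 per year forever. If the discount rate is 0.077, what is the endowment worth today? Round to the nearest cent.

D₁ = D₀ × (1 + g) = 2,350.00 × 1.021 = 2,399.3500
Growing perpetuity: P = D₁ / (r − g) = 2,399.3500 / (0.077 − 0.021) = 42,845.54

42845.54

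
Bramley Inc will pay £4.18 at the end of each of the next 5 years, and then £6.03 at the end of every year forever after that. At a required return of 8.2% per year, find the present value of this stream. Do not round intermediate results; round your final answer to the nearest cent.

£66.19

PV of 5-year annuity: £4.18 × [1 − (1+0.082)^−5] / 0.082 = 16.60192
Perpetuity value at year 5: £6.03 / 0.082 = 73.53659
PV of perpetuity: 73.53659 / (1+0.082)^5 = 49.58692
Total PV = 16.60192 + 49.58692 = 66.18884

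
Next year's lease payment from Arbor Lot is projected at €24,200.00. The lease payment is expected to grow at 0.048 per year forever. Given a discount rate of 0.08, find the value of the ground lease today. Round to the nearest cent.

€756250.00

Growing perpetuity: P = D₁ / (r − g) = €24,200.0000 / (0.08 − 0.048) = €756,250.00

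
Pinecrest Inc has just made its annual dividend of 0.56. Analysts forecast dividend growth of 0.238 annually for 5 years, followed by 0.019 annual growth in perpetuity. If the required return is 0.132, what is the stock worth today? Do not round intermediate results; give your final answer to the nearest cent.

D_1 = 0.69328
D_2 = 0.85828
D_3 = 1.06255
D_4 = 1.31544
D_5 = 1.62851
Terminal value at year 5: TV = D_5×(1+g_2)/(r−g_2) = 1.65945/0.113 = 14.68544
P_0 = D_1/(1+r)^1 + D_2/(1+r)^2 + D_3/(1+r)^3 + D_4/(1+r)^4 + D_5/(1+r)^5 + TV/(1+r)^5
    = 0.61244 + 0.66979 + 0.73251 + 0.80110 + 0.87611 + 7.90051 = 11.59244

11.59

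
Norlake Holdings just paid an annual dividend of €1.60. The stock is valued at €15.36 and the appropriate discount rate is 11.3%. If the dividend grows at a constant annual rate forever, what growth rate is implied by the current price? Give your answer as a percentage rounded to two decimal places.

P = D₀(1+g)/(r−g) ⇒ P(r−g) = D₀(1+g) ⇒ g(P+D₀) = P·r − D₀
g = (P·r − D₀)/(P + D₀) = (€15.36×0.113 − €1.60) / (€15.36 + €1.60) = 0.008000

0.80%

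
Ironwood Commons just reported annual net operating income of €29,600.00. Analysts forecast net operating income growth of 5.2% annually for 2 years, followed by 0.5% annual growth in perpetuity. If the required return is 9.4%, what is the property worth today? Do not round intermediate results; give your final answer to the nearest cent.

D_1 = 31139.20000
D_2 = 32758.43840
Terminal value at year 2: TV = D_2×(1+g_2)/(r−g_2) = 32922.23059/0.089 = 369912.70328
P_0 = D_1/(1+r)^1 + D_2/(1+r)^2 + TV/(1+r)^2
    = 28463.61974 + 27370.86652 + 309075.51518 = 364910.00144

€364910.00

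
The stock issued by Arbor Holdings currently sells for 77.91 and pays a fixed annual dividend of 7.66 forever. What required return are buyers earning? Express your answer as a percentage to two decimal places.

P = C/r ⇒ r = C/P = 7.66/77.91 = 0.098319

9.83%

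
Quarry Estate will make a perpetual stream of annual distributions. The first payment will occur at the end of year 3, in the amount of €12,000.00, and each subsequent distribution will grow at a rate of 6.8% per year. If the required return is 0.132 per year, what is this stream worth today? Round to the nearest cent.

Value at end of year 2: C₁ / (r − g) = €12,000.00 / (0.132 − 0.068) = €187,500.0000
Discount to today: PV = €187,500.0000 / (1 + 0.132)^2 = €187,500.0000 / 1.281424 = €146,321.59

€146321.59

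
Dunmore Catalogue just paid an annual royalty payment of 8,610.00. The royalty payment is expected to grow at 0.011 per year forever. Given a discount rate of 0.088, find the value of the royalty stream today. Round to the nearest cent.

113048.18

D₁ = D₀ × (1 + g) = 8,610.00 × 1.011 = 8,704.7100
Growing perpetuity: P = D₁ / (r − g) = 8,704.7100 / (0.088 − 0.011) = 113,048.18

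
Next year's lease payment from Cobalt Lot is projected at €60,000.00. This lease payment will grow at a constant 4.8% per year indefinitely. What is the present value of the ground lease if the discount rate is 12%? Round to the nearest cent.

Growing perpetuity: P = D₁ / (r − g) = €60,000.0000 / (0.12 − 0.048) = €833,333.33

€833333.33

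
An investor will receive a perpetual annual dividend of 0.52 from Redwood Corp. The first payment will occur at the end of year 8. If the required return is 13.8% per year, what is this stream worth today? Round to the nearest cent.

Value at end of year 7: C / r = 0.52 / 0.138 = 3.7681
Discount to today: PV = 3.7681 / (1 + 0.138)^7 = 3.7681 / 2.471700 = 1.52

1.52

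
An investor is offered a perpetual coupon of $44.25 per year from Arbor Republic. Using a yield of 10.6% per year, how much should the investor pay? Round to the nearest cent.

$417.45

Level perpetuity: PV = C / r = $44.25 / 0.106 = $417.45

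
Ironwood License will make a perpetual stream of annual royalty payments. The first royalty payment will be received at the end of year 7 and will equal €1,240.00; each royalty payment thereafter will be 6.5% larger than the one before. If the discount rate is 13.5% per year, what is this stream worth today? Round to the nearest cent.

€8286.07

Value at end of year 6: C₁ / (r − g) = €1,240.00 / (0.135 − 0.065) = €17,714.2857
Discount to today: PV = €17,714.2857 / (1 + 0.135)^6 = €17,714.2857 / 2.137840 = €8,286.07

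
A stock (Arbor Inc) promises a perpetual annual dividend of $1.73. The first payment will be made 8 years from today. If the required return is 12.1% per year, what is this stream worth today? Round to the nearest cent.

$6.43

Value at end of year 7: C / r = $1.73 / 0.121 = $14.2975
Discount to today: PV = $14.2975 / (1 + 0.121)^7 = $14.2975 / 2.224535 = $6.43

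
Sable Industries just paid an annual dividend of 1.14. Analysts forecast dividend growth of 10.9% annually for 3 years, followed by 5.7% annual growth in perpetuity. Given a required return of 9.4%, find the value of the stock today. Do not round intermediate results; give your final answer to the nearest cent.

37.44

D_1 = 1.26426
D_2 = 1.40206
D_3 = 1.55489
Terminal value at year 3: TV = D_3×(1+g_2)/(r−g_2) = 1.64352/0.037 = 44.41941
P_0 = D_1/(1+r)^1 + D_2/(1+r)^2 + D_3/(1+r)^3 + TV/(1+r)^3
    = 1.15563 + 1.17148 + 1.18754 + 33.92507 = 37.43972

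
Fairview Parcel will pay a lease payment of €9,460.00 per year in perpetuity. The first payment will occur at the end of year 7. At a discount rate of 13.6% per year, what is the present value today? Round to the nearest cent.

€32365.49

Value at end of year 6: C / r = €9,460.00 / 0.136 = €69,558.8235
Discount to today: PV = €69,558.8235 / (1 + 0.136)^6 = €69,558.8235 / 2.149166 = €32,365.49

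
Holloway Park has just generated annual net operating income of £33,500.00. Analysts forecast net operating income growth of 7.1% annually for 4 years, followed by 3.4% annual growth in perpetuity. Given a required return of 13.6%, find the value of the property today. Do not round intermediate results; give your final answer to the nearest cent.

D_1 = 35878.50000
D_2 = 38425.87350
D_3 = 41154.11052
D_4 = 44076.05237
Terminal value at year 4: TV = D_4×(1+g_2)/(r−g_2) = 45574.63815/0.102 = 446810.17790
P_0 = D_1/(1+r)^1 + D_2/(1+r)^2 + D_3/(1+r)^3 + D_4/(1+r)^4 + TV/(1+r)^4
    = 31583.18662 + 29776.05006 + 28072.31480 + 26466.06440 + 268293.24103 = 384190.85691

£384190.86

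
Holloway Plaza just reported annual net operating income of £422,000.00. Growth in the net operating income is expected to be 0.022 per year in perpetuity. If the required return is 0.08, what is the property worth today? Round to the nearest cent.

£7435931.03

D₁ = D₀ × (1 + g) = £422,000.00 × 1.022 = £431,284.0000
Growing perpetuity: P = D₁ / (r − g) = £431,284.0000 / (0.08 − 0.022) = £7,435,931.03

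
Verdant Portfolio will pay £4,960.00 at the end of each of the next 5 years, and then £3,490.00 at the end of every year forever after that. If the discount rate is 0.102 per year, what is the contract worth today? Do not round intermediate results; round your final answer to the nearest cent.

£39759.79

PV of 5-year annuity: £4,960.00 × [1 − (1+0.102)^−5] / 0.102 = 18706.62818
Perpetuity value at year 5: £3,490.00 / 0.102 = 34215.68627
PV of perpetuity: 34215.68627 / (1+0.102)^5 = 21053.15959
Total PV = 18706.62818 + 21053.15959 = 39759.78777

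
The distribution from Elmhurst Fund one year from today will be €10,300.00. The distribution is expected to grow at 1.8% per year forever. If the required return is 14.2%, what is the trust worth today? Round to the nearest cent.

€83064.52

Growing perpetuity: P = D₁ / (r − g) = €10,300.0000 / (0.142 − 0.018) = €83,064.52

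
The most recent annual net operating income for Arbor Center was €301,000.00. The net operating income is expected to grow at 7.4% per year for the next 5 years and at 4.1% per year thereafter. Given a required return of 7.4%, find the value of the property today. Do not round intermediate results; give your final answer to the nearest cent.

D_1 = 323274.00000
D_2 = 347196.27600
D_3 = 372888.80042
D_4 = 400482.57166
D_5 = 430118.28196
Terminal value at year 5: TV = D_5×(1+g_2)/(r−g_2) = 447753.13152/0.033 = 13568276.71267
P_0 = D_1/(1+r)^1 + D_2/(1+r)^2 + D_3/(1+r)^3 + D_4/(1+r)^4 + D_5/(1+r)^5 + TV/(1+r)^5
    = 301000.00000 + 301000.00000 + 301000.00000 + 301000.00000 + 301000.00000 + 9495181.81818 = 11000181.81818

€11000181.82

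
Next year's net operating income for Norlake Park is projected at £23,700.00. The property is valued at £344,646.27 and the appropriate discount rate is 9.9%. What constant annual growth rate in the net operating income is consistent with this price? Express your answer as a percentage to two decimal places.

P = D₁/(r−g) ⇒ g = r − D₁/P = 0.099 − £23,700.00/£344,646.27 = 0.030234

3.02%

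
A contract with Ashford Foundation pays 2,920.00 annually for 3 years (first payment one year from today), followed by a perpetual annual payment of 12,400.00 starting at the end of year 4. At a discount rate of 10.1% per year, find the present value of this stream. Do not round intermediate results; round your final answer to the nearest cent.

99238.36

PV of 3-year annuity: 2,920.00 × [1 − (1+0.101)^−3] / 0.101 = 7248.84274
Perpetuity value at year 3: 12,400.00 / 0.101 = 122772.27723
PV of perpetuity: 122772.27723 / (1+0.101)^3 = 91989.52037
Total PV = 7248.84274 + 91989.52037 = 99238.36311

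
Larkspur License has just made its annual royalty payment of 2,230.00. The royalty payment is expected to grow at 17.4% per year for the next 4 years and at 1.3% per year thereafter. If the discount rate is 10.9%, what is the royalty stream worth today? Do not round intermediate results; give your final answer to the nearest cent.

D_1 = 2618.02000
D_2 = 3073.55548
D_3 = 3608.35413
D_4 = 4236.20775
Terminal value at year 4: TV = D_4×(1+g_2)/(r−g_2) = 4291.27845/0.096 = 44700.81722
P_0 = D_1/(1+r)^1 + D_2/(1+r)^2 + D_3/(1+r)^3 + D_4/(1+r)^4 + TV/(1+r)^4
    = 2360.70334 + 2499.06737 + 2645.54111 + 2800.59988 + 29552.16333 = 39858.07504

39858.08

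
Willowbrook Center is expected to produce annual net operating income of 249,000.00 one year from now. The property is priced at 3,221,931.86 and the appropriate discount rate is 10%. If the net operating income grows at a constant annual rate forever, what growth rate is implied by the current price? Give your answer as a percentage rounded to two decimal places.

P = D₁/(r−g) ⇒ g = r − D₁/P = 0.1 − 249,000.00/3,221,931.86 = 0.022717

2.27%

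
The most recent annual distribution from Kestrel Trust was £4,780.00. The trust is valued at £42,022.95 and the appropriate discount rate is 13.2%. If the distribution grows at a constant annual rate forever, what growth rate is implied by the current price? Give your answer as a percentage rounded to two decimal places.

1.64%

P = D₀(1+g)/(r−g) ⇒ P(r−g) = D₀(1+g) ⇒ g(P+D₀) = P·r − D₀
g = (P·r − D₀)/(P + D₀) = (£42,022.95×0.132 − £4,780.00) / (£42,022.95 + £4,780.00) = 0.016388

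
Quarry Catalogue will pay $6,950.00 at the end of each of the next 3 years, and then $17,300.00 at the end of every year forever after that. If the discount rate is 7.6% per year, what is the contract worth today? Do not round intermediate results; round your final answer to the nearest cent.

PV of 3-year annuity: $6,950.00 × [1 − (1+0.076)^−3] / 0.076 = 18040.88857
Perpetuity value at year 3: $17,300.00 / 0.076 = 227631.57895
PV of perpetuity: 227631.57895 / (1+0.076)^3 = 182724.04337
Total PV = 18040.88857 + 182724.04337 = 200764.93194

$200764.93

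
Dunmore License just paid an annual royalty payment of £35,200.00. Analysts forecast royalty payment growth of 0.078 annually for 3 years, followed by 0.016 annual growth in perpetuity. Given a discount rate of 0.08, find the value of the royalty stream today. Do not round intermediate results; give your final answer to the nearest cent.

£660910.67

D_1 = 37945.60000
D_2 = 40905.35680
D_3 = 44095.97463
Terminal value at year 3: TV = D_3×(1+g_2)/(r−g_2) = 44801.51022/0.064 = 700023.59726
P_0 = D_1/(1+r)^1 + D_2/(1+r)^2 + D_3/(1+r)^3 + TV/(1+r)^3
    = 35134.81481 + 35069.75034 + 35004.80636 + 555701.30098 = 660910.67250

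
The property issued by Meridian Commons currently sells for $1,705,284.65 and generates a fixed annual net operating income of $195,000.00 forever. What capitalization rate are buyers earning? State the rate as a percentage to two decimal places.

11.44%

P = C/r ⇒ r = C/P = $195,000.00/$1,705,284.65 = 0.114350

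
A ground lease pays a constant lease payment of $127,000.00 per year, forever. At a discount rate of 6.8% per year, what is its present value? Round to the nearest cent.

Level perpetuity: PV = C / r = $127,000.00 / 0.068 = $1,867,647.06

$1867647.06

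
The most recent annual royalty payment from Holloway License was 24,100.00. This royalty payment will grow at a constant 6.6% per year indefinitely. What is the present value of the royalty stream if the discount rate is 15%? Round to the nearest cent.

D₁ = D₀ × (1 + g) = 24,100.00 × 1.066 = 25,690.6000
Growing perpetuity: P = D₁ / (r − g) = 25,690.6000 / (0.15 − 0.066) = 305,840.48

305840.48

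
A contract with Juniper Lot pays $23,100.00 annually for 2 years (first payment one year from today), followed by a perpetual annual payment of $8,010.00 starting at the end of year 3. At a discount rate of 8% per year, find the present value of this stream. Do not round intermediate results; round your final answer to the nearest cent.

PV of 2-year annuity: $23,100.00 × [1 − (1+0.08)^−2] / 0.08 = 41193.41564
Perpetuity value at year 2: $8,010.00 / 0.08 = 100125.00000
PV of perpetuity: 100125.00000 / (1+0.08)^2 = 85841.04938
Total PV = 41193.41564 + 85841.04938 = 127034.46502

$127034.47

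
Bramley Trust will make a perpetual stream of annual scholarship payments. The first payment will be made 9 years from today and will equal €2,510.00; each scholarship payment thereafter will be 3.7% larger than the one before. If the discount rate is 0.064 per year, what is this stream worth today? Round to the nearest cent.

Value at end of year 8: C₁ / (r − g) = €2,510.00 / (0.064 − 0.037) = €92,962.9630
Discount to today: PV = €92,962.9630 / (1 + 0.064)^8 = €92,962.9630 / 1.642605 = €56,594.85

€56594.85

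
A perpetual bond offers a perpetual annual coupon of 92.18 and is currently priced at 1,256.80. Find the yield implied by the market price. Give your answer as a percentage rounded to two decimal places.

P = C/r ⇒ r = C/P = 92.18/1,256.80 = 0.073345

7.33%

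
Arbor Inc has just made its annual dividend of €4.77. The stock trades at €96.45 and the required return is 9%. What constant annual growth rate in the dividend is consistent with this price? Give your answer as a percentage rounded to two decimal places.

3.86%

P = D₀(1+g)/(r−g) ⇒ P(r−g) = D₀(1+g) ⇒ g(P+D₀) = P·r − D₀
g = (P·r − D₀)/(P + D₀) = (€96.45×0.09 − €4.77) / (€96.45 + €4.77) = 0.038634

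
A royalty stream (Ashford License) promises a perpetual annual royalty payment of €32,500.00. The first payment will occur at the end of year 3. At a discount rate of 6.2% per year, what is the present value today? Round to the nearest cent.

€464774.87

Value at end of year 2: C / r = €32,500.00 / 0.062 = €524,193.5484
Discount to today: PV = €524,193.5484 / (1 + 0.062)^2 = €524,193.5484 / 1.127844 = €464,774.87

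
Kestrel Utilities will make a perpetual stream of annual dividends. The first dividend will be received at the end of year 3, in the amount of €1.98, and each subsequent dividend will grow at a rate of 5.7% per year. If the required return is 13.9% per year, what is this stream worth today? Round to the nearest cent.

Value at end of year 2: C₁ / (r − g) = €1.98 / (0.139 − 0.057) = €24.1463
Discount to today: PV = €24.1463 / (1 + 0.139)^2 = €24.1463 / 1.297321 = €18.61

€18.61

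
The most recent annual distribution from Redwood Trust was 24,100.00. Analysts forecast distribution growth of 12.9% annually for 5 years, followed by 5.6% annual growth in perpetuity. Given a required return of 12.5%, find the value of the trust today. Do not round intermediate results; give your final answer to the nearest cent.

497230.08

D_1 = 27208.90000
D_2 = 30718.84810
D_3 = 34681.57950
D_4 = 39155.50326
D_5 = 44206.56318
Terminal value at year 5: TV = D_5×(1+g_2)/(r−g_2) = 46682.13072/0.069 = 676552.61913
P_0 = D_1/(1+r)^1 + D_2/(1+r)^2 + D_3/(1+r)^3 + D_4/(1+r)^4 + D_5/(1+r)^5 + TV/(1+r)^5
    = 24185.68889 + 24271.68245 + 24357.98176 + 24444.58792 + 24531.50201 + 375438.63950 = 497230.08253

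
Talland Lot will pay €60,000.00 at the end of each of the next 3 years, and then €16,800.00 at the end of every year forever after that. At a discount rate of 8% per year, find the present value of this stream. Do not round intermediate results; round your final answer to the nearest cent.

PV of 3-year annuity: €60,000.00 × [1 − (1+0.08)^−3] / 0.08 = 154625.81923
Perpetuity value at year 3: €16,800.00 / 0.08 = 210000.00000
PV of perpetuity: 210000.00000 / (1+0.08)^3 = 166704.77061
Total PV = 154625.81923 + 166704.77061 = 321330.58985

€321330.59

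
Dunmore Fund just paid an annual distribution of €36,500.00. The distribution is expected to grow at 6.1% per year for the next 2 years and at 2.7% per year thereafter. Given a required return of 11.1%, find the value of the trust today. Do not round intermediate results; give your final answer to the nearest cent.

D_1 = 38726.50000
D_2 = 41088.81650
Terminal value at year 2: TV = D_2×(1+g_2)/(r−g_2) = 42198.21455/0.084 = 502359.69697
P_0 = D_1/(1+r)^1 + D_2/(1+r)^2 + TV/(1+r)^2
    = 34857.33573 + 33288.59875 + 406992.74903 = 475138.68351

€475138.68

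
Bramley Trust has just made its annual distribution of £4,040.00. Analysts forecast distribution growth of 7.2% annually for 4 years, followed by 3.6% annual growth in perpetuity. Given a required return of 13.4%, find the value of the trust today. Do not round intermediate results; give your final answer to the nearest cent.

£48175.56

D_1 = 4330.88000
D_2 = 4642.70336
D_3 = 4976.97800
D_4 = 5335.32042
Terminal value at year 4: TV = D_4×(1+g_2)/(r−g_2) = 5527.39195/0.098 = 56401.95871
P_0 = D_1/(1+r)^1 + D_2/(1+r)^2 + D_3/(1+r)^3 + D_4/(1+r)^4 + TV/(1+r)^4
    = 3819.11817 + 3610.31276 + 3412.92353 + 3226.32630 + 34106.87802 = 48175.55878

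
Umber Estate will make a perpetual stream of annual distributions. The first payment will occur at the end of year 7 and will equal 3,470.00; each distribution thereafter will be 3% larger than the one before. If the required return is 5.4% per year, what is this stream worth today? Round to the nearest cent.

Value at end of year 6: C₁ / (r − g) = 3,470.00 / (0.054 − 0.03) = 144,583.3333
Discount to today: PV = 144,583.3333 / (1 + 0.054)^6 = 144,583.3333 / 1.371020 = 105,456.79

105456.79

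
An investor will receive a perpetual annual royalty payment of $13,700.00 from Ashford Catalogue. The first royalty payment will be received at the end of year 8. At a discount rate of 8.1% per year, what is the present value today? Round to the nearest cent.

$98051.83

Value at end of year 7: C / r = $13,700.00 / 0.081 = $169,135.8025
Discount to today: PV = $169,135.8025 / (1 + 0.081)^7 = $169,135.8025 / 1.724963 = $98,051.83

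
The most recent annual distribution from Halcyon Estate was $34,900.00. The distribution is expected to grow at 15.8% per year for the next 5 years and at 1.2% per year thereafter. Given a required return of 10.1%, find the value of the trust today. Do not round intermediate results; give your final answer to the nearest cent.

$714313.33

D_1 = 40414.20000
D_2 = 46799.64360
D_3 = 54193.98729
D_4 = 62756.63728
D_5 = 72672.18597
Terminal value at year 5: TV = D_5×(1+g_2)/(r−g_2) = 73544.25220/0.089 = 826339.91239
P_0 = D_1/(1+r)^1 + D_2/(1+r)^2 + D_3/(1+r)^3 + D_4/(1+r)^4 + D_5/(1+r)^5 + TV/(1+r)^5
    = 36706.81199 + 38607.16465 + 40605.90070 + 42708.11354 + 44919.16029 + 510766.18218 = 714313.33336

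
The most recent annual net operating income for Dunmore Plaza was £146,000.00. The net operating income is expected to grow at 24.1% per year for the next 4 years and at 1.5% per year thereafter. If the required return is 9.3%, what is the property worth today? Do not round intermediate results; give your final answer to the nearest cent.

D_1 = 181186.00000
D_2 = 224851.82600
D_3 = 279041.11607
D_4 = 346290.02504
Terminal value at year 4: TV = D_4×(1+g_2)/(r−g_2) = 351484.37541/0.078 = 4506209.94120
P_0 = D_1/(1+r)^1 + D_2/(1+r)^2 + D_3/(1+r)^3 + D_4/(1+r)^4 + TV/(1+r)^4
    = 165769.44190 + 188215.80732 + 213701.57080 + 242638.28853 + 3157408.49818 = 3967733.60674

£3967733.61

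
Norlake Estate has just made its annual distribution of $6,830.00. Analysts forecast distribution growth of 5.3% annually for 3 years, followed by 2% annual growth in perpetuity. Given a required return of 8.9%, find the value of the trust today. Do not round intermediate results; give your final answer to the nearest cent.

$110444.40

D_1 = 7191.99000
D_2 = 7573.16547
D_3 = 7974.54324
Terminal value at year 3: TV = D_3×(1+g_2)/(r−g_2) = 8134.03410/0.069 = 117884.55224
P_0 = D_1/(1+r)^1 + D_2/(1+r)^2 + D_3/(1+r)^3 + TV/(1+r)^3
    = 6604.21488 + 6385.89372 + 6174.78980 + 91279.50137 = 110444.39976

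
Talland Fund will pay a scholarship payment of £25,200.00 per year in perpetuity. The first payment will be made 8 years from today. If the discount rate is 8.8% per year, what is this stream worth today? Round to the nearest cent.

Value at end of year 7: C / r = £25,200.00 / 0.088 = £286,363.6364
Discount to today: PV = £286,363.6364 / (1 + 0.088)^7 = £286,363.6364 / 1.804689 = £158,677.59

£158677.59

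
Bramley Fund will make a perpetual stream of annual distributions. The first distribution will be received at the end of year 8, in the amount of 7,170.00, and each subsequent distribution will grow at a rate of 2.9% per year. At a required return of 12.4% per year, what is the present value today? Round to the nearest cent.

Value at end of year 7: C₁ / (r − g) = 7,170.00 / (0.124 − 0.029) = 75,473.6842
Discount to today: PV = 75,473.6842 / (1 + 0.124)^7 = 75,473.6842 / 2.266544 = 33,299.01

33299.01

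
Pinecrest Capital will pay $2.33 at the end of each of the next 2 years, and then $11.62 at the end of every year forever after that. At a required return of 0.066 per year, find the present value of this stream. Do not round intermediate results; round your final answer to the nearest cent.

$159.17

PV of 2-year annuity: $2.33 × [1 − (1+0.066)^−2] / 0.066 = 4.23615
Perpetuity value at year 2: $11.62 / 0.066 = 176.06061
PV of perpetuity: 176.06061 / (1+0.066)^2 = 154.93437
Total PV = 4.23615 + 154.93437 = 159.17053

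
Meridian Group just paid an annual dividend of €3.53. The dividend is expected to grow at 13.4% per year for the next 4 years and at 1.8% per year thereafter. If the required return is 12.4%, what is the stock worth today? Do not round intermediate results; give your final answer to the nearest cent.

€49.56

D_1 = 4.00302
D_2 = 4.53942
D_3 = 5.14771
D_4 = 5.83750
Terminal value at year 4: TV = D_4×(1+g_2)/(r−g_2) = 5.94258/0.106 = 56.06203
P_0 = D_1/(1+r)^1 + D_2/(1+r)^2 + D_3/(1+r)^3 + D_4/(1+r)^4 + TV/(1+r)^4
    = 3.56141 + 3.59309 + 3.62506 + 3.65731 + 35.12397 = 49.56083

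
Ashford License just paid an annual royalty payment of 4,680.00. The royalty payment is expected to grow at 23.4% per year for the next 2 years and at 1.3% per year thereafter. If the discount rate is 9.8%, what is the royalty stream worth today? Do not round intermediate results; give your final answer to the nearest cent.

D_1 = 5775.12000
D_2 = 7126.49808
Terminal value at year 2: TV = D_2×(1+g_2)/(r−g_2) = 7219.14256/0.085 = 84931.08888
P_0 = D_1/(1+r)^1 + D_2/(1+r)^2 + TV/(1+r)^2
    = 5259.67213 + 5911.14336 + 70446.92028 = 81617.73578

81617.74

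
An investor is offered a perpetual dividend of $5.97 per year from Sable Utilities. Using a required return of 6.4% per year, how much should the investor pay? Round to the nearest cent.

Level perpetuity: PV = C / r = $5.97 / 0.064 = $93.28

$93.28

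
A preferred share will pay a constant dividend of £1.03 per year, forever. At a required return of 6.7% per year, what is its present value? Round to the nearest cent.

£15.37

Level perpetuity: PV = C / r = £1.03 / 0.067 = £15.37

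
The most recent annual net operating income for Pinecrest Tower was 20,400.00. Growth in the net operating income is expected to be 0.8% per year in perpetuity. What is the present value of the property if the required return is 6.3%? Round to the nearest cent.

373876.36

D₁ = D₀ × (1 + g) = 20,400.00 × 1.008 = 20,563.2000
Growing perpetuity: P = D₁ / (r − g) = 20,563.2000 / (0.063 − 0.008) = 373,876.36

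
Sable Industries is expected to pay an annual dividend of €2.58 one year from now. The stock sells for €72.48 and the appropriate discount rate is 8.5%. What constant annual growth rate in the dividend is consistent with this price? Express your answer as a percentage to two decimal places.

4.94%

P = D₁/(r−g) ⇒ g = r − D₁/P = 0.085 − €2.58/€72.48 = 0.049404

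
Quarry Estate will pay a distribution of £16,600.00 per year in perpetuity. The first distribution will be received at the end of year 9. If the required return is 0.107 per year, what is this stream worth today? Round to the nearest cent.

Value at end of year 8: C / r = £16,600.00 / 0.107 = £155,140.1869
Discount to today: PV = £155,140.1869 / (1 + 0.107)^8 = £155,140.1869 / 2.255179 = £68,792.86

£68792.86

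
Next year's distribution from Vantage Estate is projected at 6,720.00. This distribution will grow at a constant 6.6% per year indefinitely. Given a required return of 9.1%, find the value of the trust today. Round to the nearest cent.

Growing perpetuity: P = D₁ / (r − g) = 6,720.0000 / (0.091 − 0.066) = 268,800.00

268800.00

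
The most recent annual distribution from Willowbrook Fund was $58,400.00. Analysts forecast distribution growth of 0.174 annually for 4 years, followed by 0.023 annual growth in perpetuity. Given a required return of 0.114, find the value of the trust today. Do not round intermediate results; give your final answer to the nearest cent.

D_1 = 68561.60000
D_2 = 80491.31840
D_3 = 94496.80780
D_4 = 110939.25236
Terminal value at year 4: TV = D_4×(1+g_2)/(r−g_2) = 113490.85516/0.091 = 1247152.25454
P_0 = D_1/(1+r)^1 + D_2/(1+r)^2 + D_3/(1+r)^3 + D_4/(1+r)^4 + TV/(1+r)^4
    = 61545.42190 + 64860.25612 + 68353.62718 + 72035.15109 + 809801.75344 = 1076596.20973

$1076596.21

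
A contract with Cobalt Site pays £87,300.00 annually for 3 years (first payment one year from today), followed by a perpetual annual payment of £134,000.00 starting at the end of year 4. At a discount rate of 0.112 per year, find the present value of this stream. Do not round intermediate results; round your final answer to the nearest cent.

PV of 3-year annuity: £87,300.00 × [1 − (1+0.112)^−3] / 0.112 = 212596.39305
Perpetuity value at year 3: £134,000.00 / 0.112 = 1196428.57143
PV of perpetuity: 1196428.57143 / (1+0.112)^3 = 870106.50192
Total PV = 212596.39305 + 870106.50192 = 1082702.89496

£1082702.89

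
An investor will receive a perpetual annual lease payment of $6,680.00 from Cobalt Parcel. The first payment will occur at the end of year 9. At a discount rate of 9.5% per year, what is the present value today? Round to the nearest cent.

$34020.44

Value at end of year 8: C / r = $6,680.00 / 0.095 = $70,315.7895
Discount to today: PV = $70,315.7895 / (1 + 0.095)^8 = $70,315.7895 / 2.066869 = $34,020.44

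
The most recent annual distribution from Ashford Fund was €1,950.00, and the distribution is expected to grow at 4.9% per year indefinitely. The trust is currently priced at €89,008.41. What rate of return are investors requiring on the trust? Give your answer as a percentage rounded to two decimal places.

7.20%

D₁ = €1,950.00 × 1.049 = €2,045.5500
P = D₁/(r − g) ⇒ r = D₁/P + g = €2,045.5500/€89,008.41 + 0.049 = 0.022982 + 0.049 = 0.071982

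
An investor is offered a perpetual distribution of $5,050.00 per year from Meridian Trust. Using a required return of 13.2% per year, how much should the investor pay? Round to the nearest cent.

$38257.58

Level perpetuity: PV = C / r = $5,050.00 / 0.132 = $38,257.58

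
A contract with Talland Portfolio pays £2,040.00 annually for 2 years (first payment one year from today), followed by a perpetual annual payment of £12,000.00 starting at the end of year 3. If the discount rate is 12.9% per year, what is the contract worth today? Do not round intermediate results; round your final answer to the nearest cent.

PV of 2-year annuity: £2,040.00 × [1 − (1+0.129)^−2] / 0.129 = 3407.35941
Perpetuity value at year 2: £12,000.00 / 0.129 = 93023.25581
PV of perpetuity: 93023.25581 / (1+0.129)^2 = 72979.96519
Total PV = 3407.35941 + 72979.96519 = 76387.32460

£76387.32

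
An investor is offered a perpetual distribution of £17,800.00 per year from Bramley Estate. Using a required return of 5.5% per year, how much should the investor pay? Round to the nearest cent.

£323636.36

Level perpetuity: PV = C / r = £17,800.00 / 0.055 = £323,636.36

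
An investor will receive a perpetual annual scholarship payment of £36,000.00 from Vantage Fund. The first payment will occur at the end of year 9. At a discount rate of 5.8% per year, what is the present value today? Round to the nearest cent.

£395356.76

Value at end of year 8: C / r = £36,000.00 / 0.058 = £620,689.6552
Discount to today: PV = £620,689.6552 / (1 + 0.058)^8 = £620,689.6552 / 1.569948 = £395,356.76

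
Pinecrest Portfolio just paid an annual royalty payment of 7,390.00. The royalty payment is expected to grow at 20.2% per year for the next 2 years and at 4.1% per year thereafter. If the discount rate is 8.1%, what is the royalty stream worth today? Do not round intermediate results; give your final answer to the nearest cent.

255143.68

D_1 = 8882.78000
D_2 = 10677.10156
Terminal value at year 2: TV = D_2×(1+g_2)/(r−g_2) = 11114.86272/0.04 = 277871.56810
P_0 = D_1/(1+r)^1 + D_2/(1+r)^2 + TV/(1+r)^2
    = 8217.18779 + 9136.96552 + 237789.52755 = 255143.68085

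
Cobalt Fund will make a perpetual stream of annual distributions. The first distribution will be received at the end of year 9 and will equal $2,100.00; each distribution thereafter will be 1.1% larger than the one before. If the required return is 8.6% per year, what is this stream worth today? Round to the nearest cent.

Value at end of year 8: C₁ / (r − g) = $2,100.00 / (0.086 − 0.011) = $28,000.0000
Discount to today: PV = $28,000.0000 / (1 + 0.086)^8 = $28,000.0000 / 1.934811 = $14,471.70

$14471.70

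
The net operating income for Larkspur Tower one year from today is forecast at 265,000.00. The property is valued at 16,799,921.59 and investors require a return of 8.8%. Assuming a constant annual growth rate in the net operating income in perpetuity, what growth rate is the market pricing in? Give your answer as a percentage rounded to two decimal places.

7.22%

P = D₁/(r−g) ⇒ g = r − D₁/P = 0.088 − 265,000.00/16,799,921.59 = 0.072226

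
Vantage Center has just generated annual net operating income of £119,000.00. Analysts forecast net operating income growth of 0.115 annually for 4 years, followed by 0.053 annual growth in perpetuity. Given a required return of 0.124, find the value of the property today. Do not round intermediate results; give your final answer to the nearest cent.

D_1 = 132685.00000
D_2 = 147943.77500
D_3 = 164957.30912
D_4 = 183927.39967
Terminal value at year 4: TV = D_4×(1+g_2)/(r−g_2) = 193675.55186/0.071 = 2727824.67404
P_0 = D_1/(1+r)^1 + D_2/(1+r)^2 + D_3/(1+r)^3 + D_4/(1+r)^4 + TV/(1+r)^4
    = 118047.15302 + 117101.93561 + 116164.28666 + 115234.14557 + 1709035.98996 = 2175583.51082

£2175583.51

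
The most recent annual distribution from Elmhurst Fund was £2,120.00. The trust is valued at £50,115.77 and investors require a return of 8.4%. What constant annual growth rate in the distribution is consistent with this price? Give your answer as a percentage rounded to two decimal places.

P = D₀(1+g)/(r−g) ⇒ P(r−g) = D₀(1+g) ⇒ g(P+D₀) = P·r − D₀
g = (P·r − D₀)/(P + D₀) = (£50,115.77×0.084 − £2,120.00) / (£50,115.77 + £2,120.00) = 0.040006

4.00%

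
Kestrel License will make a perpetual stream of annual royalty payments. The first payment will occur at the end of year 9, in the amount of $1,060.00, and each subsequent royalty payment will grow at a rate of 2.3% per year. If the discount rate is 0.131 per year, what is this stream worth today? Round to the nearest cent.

$3665.91

Value at end of year 8: C₁ / (r − g) = $1,060.00 / (0.131 − 0.023) = $9,814.8148
Discount to today: PV = $9,814.8148 / (1 + 0.131)^8 = $9,814.8148 / 2.677323 = $3,665.91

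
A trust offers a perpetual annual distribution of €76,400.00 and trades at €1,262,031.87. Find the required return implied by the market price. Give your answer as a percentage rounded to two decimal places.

6.05%

P = C/r ⇒ r = C/P = €76,400.00/€1,262,031.87 = 0.060537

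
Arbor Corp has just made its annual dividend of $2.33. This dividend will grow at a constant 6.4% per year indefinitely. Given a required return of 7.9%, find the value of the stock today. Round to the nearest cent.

$165.27

D₁ = D₀ × (1 + g) = $2.33 × 1.064 = $2.4791
Growing perpetuity: P = D₁ / (r − g) = $2.4791 / (0.079 − 0.064) = $165.27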